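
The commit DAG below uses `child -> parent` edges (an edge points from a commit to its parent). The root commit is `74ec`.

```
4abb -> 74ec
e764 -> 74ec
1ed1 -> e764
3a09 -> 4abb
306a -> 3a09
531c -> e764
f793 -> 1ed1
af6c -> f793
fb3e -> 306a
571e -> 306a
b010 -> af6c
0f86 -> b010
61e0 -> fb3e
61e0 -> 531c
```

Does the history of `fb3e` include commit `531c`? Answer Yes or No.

Ancestors of fb3e: {306a, 3a09, 4abb, 74ec, fb3e}.
531c is not in that set, so it is not an ancestor of fb3e.

No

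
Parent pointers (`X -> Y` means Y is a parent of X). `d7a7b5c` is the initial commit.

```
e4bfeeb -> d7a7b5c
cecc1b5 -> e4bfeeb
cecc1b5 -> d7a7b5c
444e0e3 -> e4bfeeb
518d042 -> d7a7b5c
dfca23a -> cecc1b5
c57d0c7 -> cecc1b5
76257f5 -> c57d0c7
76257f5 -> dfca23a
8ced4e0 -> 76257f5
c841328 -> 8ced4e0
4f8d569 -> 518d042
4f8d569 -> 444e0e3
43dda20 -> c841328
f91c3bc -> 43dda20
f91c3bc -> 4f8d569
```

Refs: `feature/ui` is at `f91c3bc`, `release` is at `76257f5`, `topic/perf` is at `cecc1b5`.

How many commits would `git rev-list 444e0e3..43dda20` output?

Reachable from 43dda20: {43dda20, 76257f5, 8ced4e0, c57d0c7, c841328, cecc1b5, d7a7b5c, dfca23a, e4bfeeb}.
Reachable from 444e0e3: {444e0e3, d7a7b5c, e4bfeeb}.
In 43dda20's history but not 444e0e3's: {43dda20, 76257f5, 8ced4e0, c57d0c7, c841328, cecc1b5, dfca23a} — 7 commits.

7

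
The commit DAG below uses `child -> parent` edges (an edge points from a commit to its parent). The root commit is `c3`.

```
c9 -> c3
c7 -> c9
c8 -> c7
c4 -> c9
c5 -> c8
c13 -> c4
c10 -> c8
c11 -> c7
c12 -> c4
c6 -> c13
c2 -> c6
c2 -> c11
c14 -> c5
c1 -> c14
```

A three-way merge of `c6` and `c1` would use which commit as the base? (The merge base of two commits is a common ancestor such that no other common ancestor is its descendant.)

Ancestors of c6: {c13, c3, c4, c6, c9}.
Ancestors of c1: {c1, c14, c3, c5, c7, c8, c9}.
Common ancestors: {c3, c9}.
Among these, c9 is not an ancestor of any other common ancestor — it is the merge base.

c9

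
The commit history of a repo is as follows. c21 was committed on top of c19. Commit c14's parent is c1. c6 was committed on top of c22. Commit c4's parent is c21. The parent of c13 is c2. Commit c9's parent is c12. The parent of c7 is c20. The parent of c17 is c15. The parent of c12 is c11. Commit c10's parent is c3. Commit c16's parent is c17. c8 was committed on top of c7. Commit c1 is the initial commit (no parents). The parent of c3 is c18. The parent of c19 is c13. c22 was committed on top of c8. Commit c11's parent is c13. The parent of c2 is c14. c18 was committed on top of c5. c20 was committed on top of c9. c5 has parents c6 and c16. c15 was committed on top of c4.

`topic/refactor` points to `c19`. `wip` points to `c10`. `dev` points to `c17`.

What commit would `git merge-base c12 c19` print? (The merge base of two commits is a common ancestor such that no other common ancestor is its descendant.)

Ancestors of c12: {c1, c11, c12, c13, c14, c2}.
Ancestors of c19: {c1, c13, c14, c19, c2}.
Common ancestors: {c1, c13, c14, c2}.
Among these, c13 is not an ancestor of any other common ancestor — it is the merge base.

c13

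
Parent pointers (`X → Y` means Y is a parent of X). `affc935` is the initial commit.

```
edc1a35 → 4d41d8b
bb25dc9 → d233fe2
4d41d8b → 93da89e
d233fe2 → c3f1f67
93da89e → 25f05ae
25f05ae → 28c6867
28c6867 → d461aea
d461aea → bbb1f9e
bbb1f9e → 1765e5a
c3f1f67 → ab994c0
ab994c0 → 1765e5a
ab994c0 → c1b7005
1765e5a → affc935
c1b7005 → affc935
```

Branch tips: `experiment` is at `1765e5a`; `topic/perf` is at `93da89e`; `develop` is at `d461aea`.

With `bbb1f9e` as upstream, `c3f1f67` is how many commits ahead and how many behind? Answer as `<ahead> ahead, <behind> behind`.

3 ahead, 1 behind

Reachable from c3f1f67: {1765e5a, ab994c0, affc935, c1b7005, c3f1f67}.
Reachable from bbb1f9e: {1765e5a, affc935, bbb1f9e}.
Only in c3f1f67's history (ahead): {ab994c0, c1b7005, c3f1f67} — 3.
Only in bbb1f9e's history (behind): {bbb1f9e} — 1.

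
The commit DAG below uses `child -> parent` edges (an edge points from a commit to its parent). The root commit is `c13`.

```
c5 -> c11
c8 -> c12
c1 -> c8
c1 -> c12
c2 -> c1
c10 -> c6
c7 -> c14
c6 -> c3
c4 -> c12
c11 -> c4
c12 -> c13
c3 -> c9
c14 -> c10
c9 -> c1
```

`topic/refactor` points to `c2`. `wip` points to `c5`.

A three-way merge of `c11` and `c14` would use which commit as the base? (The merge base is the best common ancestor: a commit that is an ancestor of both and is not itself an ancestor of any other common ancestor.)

c12

Ancestors of c11: {c11, c12, c13, c4}.
Ancestors of c14: {c1, c10, c12, c13, c14, c3, c6, c8, c9}.
Common ancestors: {c12, c13}.
Among these, c12 is not an ancestor of any other common ancestor — it is the merge base.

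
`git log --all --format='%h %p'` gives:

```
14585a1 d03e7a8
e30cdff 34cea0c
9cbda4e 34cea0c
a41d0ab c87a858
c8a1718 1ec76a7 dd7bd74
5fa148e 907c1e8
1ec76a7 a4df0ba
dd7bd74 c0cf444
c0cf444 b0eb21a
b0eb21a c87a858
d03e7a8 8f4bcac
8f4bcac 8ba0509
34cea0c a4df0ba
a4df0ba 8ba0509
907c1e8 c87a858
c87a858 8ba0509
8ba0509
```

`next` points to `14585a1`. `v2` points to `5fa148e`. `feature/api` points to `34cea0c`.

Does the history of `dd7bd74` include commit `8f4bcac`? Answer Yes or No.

No

Ancestors of dd7bd74: {8ba0509, b0eb21a, c0cf444, c87a858, dd7bd74}.
8f4bcac is not in that set, so it is not an ancestor of dd7bd74.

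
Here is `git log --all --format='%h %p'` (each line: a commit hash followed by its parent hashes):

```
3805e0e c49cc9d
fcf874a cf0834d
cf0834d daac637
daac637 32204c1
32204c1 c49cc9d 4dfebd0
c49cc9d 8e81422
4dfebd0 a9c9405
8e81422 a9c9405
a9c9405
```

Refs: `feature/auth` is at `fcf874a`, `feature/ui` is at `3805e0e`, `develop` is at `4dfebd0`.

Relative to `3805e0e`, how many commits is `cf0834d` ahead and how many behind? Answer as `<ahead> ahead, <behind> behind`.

Reachable from cf0834d: {32204c1, 4dfebd0, 8e81422, a9c9405, c49cc9d, cf0834d, daac637}.
Reachable from 3805e0e: {3805e0e, 8e81422, a9c9405, c49cc9d}.
Only in cf0834d's history (ahead): {32204c1, 4dfebd0, cf0834d, daac637} — 4.
Only in 3805e0e's history (behind): {3805e0e} — 1.

4 ahead, 1 behind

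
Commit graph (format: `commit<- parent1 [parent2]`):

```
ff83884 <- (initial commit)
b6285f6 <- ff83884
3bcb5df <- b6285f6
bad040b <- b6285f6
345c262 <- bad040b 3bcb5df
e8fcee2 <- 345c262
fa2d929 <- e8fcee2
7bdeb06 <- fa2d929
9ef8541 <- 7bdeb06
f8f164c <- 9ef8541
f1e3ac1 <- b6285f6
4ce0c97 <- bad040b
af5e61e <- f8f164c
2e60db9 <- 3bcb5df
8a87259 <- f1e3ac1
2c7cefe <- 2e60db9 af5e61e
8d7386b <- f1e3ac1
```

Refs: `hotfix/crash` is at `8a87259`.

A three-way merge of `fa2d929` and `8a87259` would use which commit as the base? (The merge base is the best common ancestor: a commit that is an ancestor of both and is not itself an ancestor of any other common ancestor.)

b6285f6

Ancestors of fa2d929: {345c262, 3bcb5df, b6285f6, bad040b, e8fcee2, fa2d929, ff83884}.
Ancestors of 8a87259: {8a87259, b6285f6, f1e3ac1, ff83884}.
Common ancestors: {b6285f6, ff83884}.
Among these, b6285f6 is not an ancestor of any other common ancestor — it is the merge base.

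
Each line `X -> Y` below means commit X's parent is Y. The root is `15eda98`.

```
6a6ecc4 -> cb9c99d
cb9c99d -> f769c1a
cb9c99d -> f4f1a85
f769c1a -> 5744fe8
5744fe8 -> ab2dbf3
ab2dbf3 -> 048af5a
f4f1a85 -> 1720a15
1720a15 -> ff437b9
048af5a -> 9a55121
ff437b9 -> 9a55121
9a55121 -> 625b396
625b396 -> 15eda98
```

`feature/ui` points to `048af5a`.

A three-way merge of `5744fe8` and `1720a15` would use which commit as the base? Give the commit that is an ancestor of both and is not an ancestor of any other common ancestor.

9a55121

Ancestors of 5744fe8: {048af5a, 15eda98, 5744fe8, 625b396, 9a55121, ab2dbf3}.
Ancestors of 1720a15: {15eda98, 1720a15, 625b396, 9a55121, ff437b9}.
Common ancestors: {15eda98, 625b396, 9a55121}.
Among these, 9a55121 is not an ancestor of any other common ancestor — it is the merge base.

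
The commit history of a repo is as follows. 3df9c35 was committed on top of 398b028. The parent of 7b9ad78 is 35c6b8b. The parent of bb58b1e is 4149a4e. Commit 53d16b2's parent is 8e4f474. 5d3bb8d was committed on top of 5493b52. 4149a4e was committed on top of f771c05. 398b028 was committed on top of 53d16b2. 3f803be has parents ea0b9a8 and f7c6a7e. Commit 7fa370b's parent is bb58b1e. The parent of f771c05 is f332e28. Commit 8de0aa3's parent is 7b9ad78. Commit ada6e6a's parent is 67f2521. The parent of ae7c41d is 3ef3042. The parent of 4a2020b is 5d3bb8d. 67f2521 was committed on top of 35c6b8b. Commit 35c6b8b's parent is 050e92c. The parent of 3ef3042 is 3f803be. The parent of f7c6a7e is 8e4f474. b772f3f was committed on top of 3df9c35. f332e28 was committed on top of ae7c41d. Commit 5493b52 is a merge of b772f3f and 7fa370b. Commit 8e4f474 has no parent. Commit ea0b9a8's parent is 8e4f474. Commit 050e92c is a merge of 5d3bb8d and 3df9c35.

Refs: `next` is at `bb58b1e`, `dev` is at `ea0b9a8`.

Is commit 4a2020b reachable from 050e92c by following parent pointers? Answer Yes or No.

No

Ancestors of 050e92c: {050e92c, 398b028, 3df9c35, 3ef3042, 3f803be, 4149a4e, 53d16b2, 5493b52, 5d3bb8d, 7fa370b, 8e4f474, ae7c41d, b772f3f, bb58b1e, ea0b9a8, f332e28, f771c05, f7c6a7e}.
4a2020b is not in that set, so it is not an ancestor of 050e92c.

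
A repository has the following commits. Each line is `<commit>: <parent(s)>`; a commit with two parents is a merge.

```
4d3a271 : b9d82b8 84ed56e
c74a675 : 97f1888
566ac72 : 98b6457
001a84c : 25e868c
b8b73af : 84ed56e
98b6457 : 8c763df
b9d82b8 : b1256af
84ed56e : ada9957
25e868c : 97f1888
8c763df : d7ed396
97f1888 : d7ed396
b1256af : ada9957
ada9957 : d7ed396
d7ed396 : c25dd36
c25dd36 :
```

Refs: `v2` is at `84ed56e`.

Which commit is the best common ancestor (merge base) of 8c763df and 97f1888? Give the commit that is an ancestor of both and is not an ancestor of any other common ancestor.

d7ed396

Ancestors of 8c763df: {8c763df, c25dd36, d7ed396}.
Ancestors of 97f1888: {97f1888, c25dd36, d7ed396}.
Common ancestors: {c25dd36, d7ed396}.
Among these, d7ed396 is not an ancestor of any other common ancestor — it is the merge base.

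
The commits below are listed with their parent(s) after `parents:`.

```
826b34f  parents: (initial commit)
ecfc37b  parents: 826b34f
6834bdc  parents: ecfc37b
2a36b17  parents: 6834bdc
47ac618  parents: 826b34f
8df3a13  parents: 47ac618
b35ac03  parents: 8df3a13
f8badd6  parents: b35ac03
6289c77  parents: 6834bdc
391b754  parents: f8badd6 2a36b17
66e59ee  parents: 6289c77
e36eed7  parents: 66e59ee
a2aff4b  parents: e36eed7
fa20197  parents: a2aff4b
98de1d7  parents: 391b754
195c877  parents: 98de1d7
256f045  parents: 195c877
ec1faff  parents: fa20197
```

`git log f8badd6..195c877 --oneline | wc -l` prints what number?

6

Reachable from 195c877: {195c877, 2a36b17, 391b754, 47ac618, 6834bdc, 826b34f, 8df3a13, 98de1d7, b35ac03, ecfc37b, f8badd6}.
Reachable from f8badd6: {47ac618, 826b34f, 8df3a13, b35ac03, f8badd6}.
In 195c877's history but not f8badd6's: {195c877, 2a36b17, 391b754, 6834bdc, 98de1d7, ecfc37b} — 6 commits.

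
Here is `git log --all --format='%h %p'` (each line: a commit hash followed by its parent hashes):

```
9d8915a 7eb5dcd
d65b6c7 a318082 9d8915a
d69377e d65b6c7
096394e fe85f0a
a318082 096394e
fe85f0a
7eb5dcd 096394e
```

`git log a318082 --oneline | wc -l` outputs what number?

3

Walking parent pointers from a318082: reachable set = {096394e, a318082, fe85f0a}.
That is 3 commits.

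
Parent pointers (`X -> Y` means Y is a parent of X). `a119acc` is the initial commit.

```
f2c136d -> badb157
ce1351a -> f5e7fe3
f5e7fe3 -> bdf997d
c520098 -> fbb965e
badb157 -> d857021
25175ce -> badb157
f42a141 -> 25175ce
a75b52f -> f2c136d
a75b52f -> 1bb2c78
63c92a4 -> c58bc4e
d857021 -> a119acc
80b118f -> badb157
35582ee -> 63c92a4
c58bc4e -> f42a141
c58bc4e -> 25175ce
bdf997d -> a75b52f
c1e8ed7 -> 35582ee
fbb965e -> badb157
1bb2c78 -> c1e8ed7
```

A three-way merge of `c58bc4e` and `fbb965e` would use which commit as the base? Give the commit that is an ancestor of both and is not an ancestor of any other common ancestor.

badb157

Ancestors of c58bc4e: {25175ce, a119acc, badb157, c58bc4e, d857021, f42a141}.
Ancestors of fbb965e: {a119acc, badb157, d857021, fbb965e}.
Common ancestors: {a119acc, badb157, d857021}.
Among these, badb157 is not an ancestor of any other common ancestor — it is the merge base.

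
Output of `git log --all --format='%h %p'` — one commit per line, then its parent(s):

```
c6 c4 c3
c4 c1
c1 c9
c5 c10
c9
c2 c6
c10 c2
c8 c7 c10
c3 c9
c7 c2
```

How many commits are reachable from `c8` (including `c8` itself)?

Walking parent pointers from c8: reachable set = {c1, c10, c2, c3, c4, c6, c7, c8, c9}.
That is 9 commits.

9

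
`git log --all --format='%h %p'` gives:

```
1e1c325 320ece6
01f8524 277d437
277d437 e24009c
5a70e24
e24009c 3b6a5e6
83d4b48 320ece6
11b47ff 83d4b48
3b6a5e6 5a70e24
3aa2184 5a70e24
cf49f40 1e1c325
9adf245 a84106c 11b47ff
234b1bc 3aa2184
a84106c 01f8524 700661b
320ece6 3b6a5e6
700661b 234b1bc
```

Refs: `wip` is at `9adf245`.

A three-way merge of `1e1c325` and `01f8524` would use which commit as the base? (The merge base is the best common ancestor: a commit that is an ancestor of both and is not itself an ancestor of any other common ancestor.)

Ancestors of 1e1c325: {1e1c325, 320ece6, 3b6a5e6, 5a70e24}.
Ancestors of 01f8524: {01f8524, 277d437, 3b6a5e6, 5a70e24, e24009c}.
Common ancestors: {3b6a5e6, 5a70e24}.
Among these, 3b6a5e6 is not an ancestor of any other common ancestor — it is the merge base.

3b6a5e6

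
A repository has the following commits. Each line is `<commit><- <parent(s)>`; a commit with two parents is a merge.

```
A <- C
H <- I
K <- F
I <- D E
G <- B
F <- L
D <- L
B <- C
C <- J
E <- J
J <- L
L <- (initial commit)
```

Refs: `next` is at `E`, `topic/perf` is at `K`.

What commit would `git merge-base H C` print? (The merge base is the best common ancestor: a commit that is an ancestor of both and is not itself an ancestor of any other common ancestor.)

Ancestors of H: {D, E, H, I, J, L}.
Ancestors of C: {C, J, L}.
Common ancestors: {J, L}.
Among these, J is not an ancestor of any other common ancestor — it is the merge base.

J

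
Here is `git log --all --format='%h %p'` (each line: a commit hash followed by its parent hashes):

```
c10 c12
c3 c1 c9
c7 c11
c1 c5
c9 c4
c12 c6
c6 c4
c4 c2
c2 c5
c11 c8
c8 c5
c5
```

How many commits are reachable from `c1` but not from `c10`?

1

Reachable from c1: {c1, c5}.
Reachable from c10: {c10, c12, c2, c4, c5, c6}.
In c1's history but not c10's: {c1} — 1 commit.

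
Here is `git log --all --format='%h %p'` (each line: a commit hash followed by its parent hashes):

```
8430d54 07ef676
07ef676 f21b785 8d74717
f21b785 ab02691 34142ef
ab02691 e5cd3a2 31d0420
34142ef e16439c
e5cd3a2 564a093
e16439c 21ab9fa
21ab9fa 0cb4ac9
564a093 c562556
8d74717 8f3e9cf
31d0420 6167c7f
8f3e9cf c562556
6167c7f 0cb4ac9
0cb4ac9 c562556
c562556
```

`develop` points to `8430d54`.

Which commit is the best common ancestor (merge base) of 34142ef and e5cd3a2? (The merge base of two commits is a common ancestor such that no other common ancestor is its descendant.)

c562556

Ancestors of 34142ef: {0cb4ac9, 21ab9fa, 34142ef, c562556, e16439c}.
Ancestors of e5cd3a2: {564a093, c562556, e5cd3a2}.
Common ancestors: {c562556}.
The only common ancestor is c562556, so it is the merge base.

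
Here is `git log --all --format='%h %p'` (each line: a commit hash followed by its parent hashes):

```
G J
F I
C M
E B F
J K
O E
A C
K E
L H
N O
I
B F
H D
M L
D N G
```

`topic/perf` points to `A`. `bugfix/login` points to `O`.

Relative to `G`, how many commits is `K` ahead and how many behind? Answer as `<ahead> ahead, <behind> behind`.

Reachable from K: {B, E, F, I, K}.
Reachable from G: {B, E, F, G, I, J, K}.
Only in K's history (ahead): {} — 0.
Only in G's history (behind): {G, J} — 2.

0 ahead, 2 behind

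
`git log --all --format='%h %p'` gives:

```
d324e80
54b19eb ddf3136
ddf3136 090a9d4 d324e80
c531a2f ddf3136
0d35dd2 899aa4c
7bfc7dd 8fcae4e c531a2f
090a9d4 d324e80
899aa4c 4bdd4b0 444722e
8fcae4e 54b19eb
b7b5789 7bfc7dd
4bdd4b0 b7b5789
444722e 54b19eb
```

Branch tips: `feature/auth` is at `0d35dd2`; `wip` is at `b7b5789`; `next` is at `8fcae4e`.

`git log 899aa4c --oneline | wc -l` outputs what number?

11

Walking parent pointers from 899aa4c: reachable set = {090a9d4, 444722e, 4bdd4b0, 54b19eb, 7bfc7dd, 899aa4c, 8fcae4e, b7b5789, c531a2f, d324e80, ddf3136}.
That is 11 commits.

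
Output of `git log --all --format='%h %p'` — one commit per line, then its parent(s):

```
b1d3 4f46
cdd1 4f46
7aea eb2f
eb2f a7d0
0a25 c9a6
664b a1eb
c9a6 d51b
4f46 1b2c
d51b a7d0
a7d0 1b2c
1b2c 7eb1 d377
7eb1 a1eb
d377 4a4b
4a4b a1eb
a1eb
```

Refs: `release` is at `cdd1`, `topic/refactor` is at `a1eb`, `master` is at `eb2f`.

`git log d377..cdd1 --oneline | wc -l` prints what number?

Reachable from cdd1: {1b2c, 4a4b, 4f46, 7eb1, a1eb, cdd1, d377}.
Reachable from d377: {4a4b, a1eb, d377}.
In cdd1's history but not d377's: {1b2c, 4f46, 7eb1, cdd1} — 4 commits.

4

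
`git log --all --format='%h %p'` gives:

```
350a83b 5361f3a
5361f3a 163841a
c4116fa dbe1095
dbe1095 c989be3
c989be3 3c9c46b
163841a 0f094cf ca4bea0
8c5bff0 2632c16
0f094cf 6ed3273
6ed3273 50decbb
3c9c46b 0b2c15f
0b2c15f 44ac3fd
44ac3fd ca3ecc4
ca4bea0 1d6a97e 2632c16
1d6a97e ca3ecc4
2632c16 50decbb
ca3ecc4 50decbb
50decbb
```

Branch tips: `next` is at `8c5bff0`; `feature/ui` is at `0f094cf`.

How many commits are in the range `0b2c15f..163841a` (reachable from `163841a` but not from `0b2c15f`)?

6

Reachable from 163841a: {0f094cf, 163841a, 1d6a97e, 2632c16, 50decbb, 6ed3273, ca3ecc4, ca4bea0}.
Reachable from 0b2c15f: {0b2c15f, 44ac3fd, 50decbb, ca3ecc4}.
In 163841a's history but not 0b2c15f's: {0f094cf, 163841a, 1d6a97e, 2632c16, 6ed3273, ca4bea0} — 6 commits.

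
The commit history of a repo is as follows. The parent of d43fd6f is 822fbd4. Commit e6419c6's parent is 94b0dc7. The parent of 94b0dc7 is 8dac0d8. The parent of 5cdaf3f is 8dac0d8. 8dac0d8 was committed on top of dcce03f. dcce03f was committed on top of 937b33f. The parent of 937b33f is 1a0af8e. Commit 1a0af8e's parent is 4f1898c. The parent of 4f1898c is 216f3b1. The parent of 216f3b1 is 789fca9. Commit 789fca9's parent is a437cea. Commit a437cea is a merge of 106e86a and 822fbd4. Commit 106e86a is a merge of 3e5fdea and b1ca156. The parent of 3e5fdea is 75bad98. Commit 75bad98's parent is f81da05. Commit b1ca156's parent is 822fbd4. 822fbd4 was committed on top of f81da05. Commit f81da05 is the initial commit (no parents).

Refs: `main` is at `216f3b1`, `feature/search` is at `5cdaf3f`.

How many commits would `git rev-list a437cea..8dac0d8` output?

Reachable from 8dac0d8: {106e86a, 1a0af8e, 216f3b1, 3e5fdea, 4f1898c, 75bad98, 789fca9, 822fbd4, 8dac0d8, 937b33f, a437cea, b1ca156, dcce03f, f81da05}.
Reachable from a437cea: {106e86a, 3e5fdea, 75bad98, 822fbd4, a437cea, b1ca156, f81da05}.
In 8dac0d8's history but not a437cea's: {1a0af8e, 216f3b1, 4f1898c, 789fca9, 8dac0d8, 937b33f, dcce03f} — 7 commits.

7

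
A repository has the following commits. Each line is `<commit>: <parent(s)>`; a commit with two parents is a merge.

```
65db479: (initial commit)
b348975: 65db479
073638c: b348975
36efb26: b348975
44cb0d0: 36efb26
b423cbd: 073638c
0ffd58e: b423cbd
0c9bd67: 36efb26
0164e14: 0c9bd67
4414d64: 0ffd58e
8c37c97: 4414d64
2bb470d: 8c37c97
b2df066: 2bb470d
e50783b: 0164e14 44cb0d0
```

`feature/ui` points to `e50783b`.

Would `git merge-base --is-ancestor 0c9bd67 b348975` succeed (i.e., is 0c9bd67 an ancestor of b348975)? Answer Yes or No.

No

Ancestors of b348975: {65db479, b348975}.
0c9bd67 is not in that set, so it is not an ancestor of b348975.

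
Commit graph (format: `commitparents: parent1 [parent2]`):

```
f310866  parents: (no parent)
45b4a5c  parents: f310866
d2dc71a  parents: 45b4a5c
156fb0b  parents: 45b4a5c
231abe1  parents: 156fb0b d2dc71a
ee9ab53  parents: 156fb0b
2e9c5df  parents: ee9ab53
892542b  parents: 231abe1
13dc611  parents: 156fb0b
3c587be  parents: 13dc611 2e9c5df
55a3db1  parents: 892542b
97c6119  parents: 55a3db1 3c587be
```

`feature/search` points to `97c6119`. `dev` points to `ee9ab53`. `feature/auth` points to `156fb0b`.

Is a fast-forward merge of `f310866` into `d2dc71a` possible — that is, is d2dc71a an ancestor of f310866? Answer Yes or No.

A fast-forward from d2dc71a to f310866 is possible iff d2dc71a is an ancestor of f310866.
Ancestors of f310866: {f310866}.
d2dc71a is not among them, so fast-forward is not possible.

No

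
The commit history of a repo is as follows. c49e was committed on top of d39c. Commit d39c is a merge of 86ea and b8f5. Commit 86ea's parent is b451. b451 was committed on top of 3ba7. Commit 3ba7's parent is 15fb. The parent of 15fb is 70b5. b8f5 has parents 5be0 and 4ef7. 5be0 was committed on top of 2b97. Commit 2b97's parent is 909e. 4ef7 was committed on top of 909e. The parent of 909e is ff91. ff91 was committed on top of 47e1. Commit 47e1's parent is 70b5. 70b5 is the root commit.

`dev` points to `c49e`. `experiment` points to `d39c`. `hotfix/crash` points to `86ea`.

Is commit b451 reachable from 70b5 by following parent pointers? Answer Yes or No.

Ancestors of 70b5: {70b5}.
b451 is not in that set, so it is not an ancestor of 70b5.

No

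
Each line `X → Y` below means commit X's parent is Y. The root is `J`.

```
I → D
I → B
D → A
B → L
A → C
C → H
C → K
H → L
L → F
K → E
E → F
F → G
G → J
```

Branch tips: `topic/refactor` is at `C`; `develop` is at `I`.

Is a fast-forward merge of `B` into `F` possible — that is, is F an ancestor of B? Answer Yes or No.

Yes

A fast-forward from F to B is possible iff F is an ancestor of B.
Ancestors of B: {B, F, G, J, L}.
F is among them, so fast-forward is possible.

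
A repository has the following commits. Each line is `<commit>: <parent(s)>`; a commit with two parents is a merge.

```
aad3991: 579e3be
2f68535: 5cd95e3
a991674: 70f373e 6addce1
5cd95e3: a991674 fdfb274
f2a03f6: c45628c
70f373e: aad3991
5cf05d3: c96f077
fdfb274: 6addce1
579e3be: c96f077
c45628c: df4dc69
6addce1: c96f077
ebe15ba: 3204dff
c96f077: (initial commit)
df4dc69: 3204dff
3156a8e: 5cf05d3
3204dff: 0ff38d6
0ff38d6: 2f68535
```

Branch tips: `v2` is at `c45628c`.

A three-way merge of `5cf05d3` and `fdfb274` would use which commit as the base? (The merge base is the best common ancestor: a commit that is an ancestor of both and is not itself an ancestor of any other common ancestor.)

c96f077

Ancestors of 5cf05d3: {5cf05d3, c96f077}.
Ancestors of fdfb274: {6addce1, c96f077, fdfb274}.
Common ancestors: {c96f077}.
The only common ancestor is c96f077, so it is the merge base.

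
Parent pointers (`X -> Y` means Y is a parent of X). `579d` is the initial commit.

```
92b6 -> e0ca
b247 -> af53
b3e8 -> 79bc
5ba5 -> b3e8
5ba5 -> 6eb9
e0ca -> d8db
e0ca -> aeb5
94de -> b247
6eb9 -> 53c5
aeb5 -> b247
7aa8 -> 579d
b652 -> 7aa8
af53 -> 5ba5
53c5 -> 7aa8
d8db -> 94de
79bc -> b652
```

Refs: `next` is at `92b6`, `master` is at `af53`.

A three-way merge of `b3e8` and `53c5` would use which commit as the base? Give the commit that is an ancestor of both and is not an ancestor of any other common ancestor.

7aa8

Ancestors of b3e8: {579d, 79bc, 7aa8, b3e8, b652}.
Ancestors of 53c5: {53c5, 579d, 7aa8}.
Common ancestors: {579d, 7aa8}.
Among these, 7aa8 is not an ancestor of any other common ancestor — it is the merge base.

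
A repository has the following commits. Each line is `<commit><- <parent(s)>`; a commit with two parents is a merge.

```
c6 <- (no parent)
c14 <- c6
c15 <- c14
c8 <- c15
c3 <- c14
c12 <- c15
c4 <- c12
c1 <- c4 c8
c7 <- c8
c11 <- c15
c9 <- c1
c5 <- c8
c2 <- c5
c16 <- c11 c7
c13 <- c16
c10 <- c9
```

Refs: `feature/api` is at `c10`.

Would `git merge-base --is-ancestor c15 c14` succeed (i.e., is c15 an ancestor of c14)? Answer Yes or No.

No

Ancestors of c14: {c14, c6}.
c15 is not in that set, so it is not an ancestor of c14.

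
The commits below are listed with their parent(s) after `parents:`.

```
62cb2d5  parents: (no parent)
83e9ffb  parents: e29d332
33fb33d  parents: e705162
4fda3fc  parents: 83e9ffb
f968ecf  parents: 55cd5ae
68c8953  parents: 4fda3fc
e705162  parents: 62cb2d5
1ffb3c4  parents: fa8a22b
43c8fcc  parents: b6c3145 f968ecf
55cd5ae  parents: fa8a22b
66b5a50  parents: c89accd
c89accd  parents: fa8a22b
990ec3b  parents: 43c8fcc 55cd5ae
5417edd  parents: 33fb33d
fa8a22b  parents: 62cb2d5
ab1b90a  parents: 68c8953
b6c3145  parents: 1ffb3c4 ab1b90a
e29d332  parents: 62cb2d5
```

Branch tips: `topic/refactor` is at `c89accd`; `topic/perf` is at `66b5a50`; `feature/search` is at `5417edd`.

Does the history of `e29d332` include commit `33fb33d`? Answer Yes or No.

Ancestors of e29d332: {62cb2d5, e29d332}.
33fb33d is not in that set, so it is not an ancestor of e29d332.

No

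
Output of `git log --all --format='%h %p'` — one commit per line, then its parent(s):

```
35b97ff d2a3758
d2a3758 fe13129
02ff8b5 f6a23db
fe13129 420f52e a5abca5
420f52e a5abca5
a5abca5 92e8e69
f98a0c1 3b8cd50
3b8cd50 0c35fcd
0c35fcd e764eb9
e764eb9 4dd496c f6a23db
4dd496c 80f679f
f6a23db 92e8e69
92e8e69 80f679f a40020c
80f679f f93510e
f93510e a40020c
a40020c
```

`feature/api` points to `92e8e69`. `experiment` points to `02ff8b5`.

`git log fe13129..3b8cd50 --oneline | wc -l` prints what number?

Reachable from 3b8cd50: {0c35fcd, 3b8cd50, 4dd496c, 80f679f, 92e8e69, a40020c, e764eb9, f6a23db, f93510e}.
Reachable from fe13129: {420f52e, 80f679f, 92e8e69, a40020c, a5abca5, f93510e, fe13129}.
In 3b8cd50's history but not fe13129's: {0c35fcd, 3b8cd50, 4dd496c, e764eb9, f6a23db} — 5 commits.

5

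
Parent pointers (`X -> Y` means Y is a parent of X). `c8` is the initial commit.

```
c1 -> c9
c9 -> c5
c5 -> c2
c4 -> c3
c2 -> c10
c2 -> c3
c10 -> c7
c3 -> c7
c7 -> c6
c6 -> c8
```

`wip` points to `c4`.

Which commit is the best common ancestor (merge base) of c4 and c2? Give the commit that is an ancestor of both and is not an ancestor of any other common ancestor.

c3

Ancestors of c4: {c3, c4, c6, c7, c8}.
Ancestors of c2: {c10, c2, c3, c6, c7, c8}.
Common ancestors: {c3, c6, c7, c8}.
Among these, c3 is not an ancestor of any other common ancestor — it is the merge base.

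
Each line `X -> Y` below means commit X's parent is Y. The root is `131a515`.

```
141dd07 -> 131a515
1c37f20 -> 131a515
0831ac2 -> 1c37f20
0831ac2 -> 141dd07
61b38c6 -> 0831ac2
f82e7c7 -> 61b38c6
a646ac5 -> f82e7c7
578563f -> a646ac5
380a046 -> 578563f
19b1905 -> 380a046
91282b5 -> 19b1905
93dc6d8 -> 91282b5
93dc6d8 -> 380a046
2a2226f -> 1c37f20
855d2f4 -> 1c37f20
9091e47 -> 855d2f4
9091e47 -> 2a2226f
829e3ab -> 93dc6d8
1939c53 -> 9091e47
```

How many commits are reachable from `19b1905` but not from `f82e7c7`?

4

Reachable from 19b1905: {0831ac2, 131a515, 141dd07, 19b1905, 1c37f20, 380a046, 578563f, 61b38c6, a646ac5, f82e7c7}.
Reachable from f82e7c7: {0831ac2, 131a515, 141dd07, 1c37f20, 61b38c6, f82e7c7}.
In 19b1905's history but not f82e7c7's: {19b1905, 380a046, 578563f, a646ac5} — 4 commits.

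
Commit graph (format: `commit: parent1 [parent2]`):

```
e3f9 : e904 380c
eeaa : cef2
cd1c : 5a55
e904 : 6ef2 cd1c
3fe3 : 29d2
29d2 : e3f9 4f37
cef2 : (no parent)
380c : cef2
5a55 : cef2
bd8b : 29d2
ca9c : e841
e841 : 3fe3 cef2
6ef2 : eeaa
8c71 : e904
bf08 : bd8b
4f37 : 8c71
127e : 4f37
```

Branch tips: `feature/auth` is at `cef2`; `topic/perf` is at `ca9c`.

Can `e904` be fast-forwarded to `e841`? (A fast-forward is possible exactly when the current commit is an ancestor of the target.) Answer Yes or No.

Yes

A fast-forward from e904 to e841 is possible iff e904 is an ancestor of e841.
Ancestors of e841: {29d2, 380c, 3fe3, 4f37, 5a55, 6ef2, 8c71, cd1c, cef2, e3f9, e841, e904, eeaa}.
e904 is among them, so fast-forward is possible.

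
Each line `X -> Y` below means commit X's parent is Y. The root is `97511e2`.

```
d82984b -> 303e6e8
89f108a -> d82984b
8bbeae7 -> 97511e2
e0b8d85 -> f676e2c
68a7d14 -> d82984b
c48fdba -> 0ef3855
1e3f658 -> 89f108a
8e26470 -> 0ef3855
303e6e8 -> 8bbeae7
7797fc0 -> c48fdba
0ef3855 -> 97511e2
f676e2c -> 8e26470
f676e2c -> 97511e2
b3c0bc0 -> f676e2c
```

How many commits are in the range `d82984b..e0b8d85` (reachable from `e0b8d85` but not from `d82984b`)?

4

Reachable from e0b8d85: {0ef3855, 8e26470, 97511e2, e0b8d85, f676e2c}.
Reachable from d82984b: {303e6e8, 8bbeae7, 97511e2, d82984b}.
In e0b8d85's history but not d82984b's: {0ef3855, 8e26470, e0b8d85, f676e2c} — 4 commits.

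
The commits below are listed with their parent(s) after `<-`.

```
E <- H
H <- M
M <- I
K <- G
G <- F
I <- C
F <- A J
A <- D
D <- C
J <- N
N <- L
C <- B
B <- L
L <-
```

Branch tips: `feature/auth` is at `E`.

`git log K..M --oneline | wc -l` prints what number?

Reachable from M: {B, C, I, L, M}.
Reachable from K: {A, B, C, D, F, G, J, K, L, N}.
In M's history but not K's: {I, M} — 2 commits.

2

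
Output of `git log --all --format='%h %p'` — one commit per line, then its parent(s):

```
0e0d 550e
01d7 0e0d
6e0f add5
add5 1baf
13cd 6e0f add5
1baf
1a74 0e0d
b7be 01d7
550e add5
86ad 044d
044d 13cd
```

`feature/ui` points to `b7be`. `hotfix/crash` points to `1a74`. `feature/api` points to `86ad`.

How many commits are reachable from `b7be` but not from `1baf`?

Reachable from b7be: {01d7, 0e0d, 1baf, 550e, add5, b7be}.
Reachable from 1baf: {1baf}.
In b7be's history but not 1baf's: {01d7, 0e0d, 550e, add5, b7be} — 5 commits.

5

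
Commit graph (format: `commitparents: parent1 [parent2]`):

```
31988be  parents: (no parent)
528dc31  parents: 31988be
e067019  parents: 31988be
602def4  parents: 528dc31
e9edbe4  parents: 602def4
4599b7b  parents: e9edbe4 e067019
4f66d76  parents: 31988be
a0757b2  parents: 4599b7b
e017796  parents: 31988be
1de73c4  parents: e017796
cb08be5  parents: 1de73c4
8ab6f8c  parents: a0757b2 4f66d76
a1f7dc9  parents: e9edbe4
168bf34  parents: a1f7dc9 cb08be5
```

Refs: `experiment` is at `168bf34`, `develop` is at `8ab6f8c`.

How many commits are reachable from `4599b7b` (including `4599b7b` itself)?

6

Walking parent pointers from 4599b7b: reachable set = {31988be, 4599b7b, 528dc31, 602def4, e067019, e9edbe4}.
That is 6 commits.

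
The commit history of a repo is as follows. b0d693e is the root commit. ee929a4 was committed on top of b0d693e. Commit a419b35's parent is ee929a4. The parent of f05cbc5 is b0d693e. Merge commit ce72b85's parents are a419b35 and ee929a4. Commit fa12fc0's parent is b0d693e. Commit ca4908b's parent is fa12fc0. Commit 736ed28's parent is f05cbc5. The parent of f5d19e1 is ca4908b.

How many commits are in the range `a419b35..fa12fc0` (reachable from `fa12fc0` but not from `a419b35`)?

1

Reachable from fa12fc0: {b0d693e, fa12fc0}.
Reachable from a419b35: {a419b35, b0d693e, ee929a4}.
In fa12fc0's history but not a419b35's: {fa12fc0} — 1 commit.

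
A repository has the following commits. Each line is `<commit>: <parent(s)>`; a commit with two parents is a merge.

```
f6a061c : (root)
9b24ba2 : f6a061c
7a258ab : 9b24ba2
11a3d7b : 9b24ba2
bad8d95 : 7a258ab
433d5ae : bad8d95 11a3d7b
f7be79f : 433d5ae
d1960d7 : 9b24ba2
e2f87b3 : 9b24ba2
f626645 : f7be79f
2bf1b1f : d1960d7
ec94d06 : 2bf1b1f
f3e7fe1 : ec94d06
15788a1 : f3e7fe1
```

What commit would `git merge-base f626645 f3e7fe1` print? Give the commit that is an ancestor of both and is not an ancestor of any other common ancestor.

9b24ba2

Ancestors of f626645: {11a3d7b, 433d5ae, 7a258ab, 9b24ba2, bad8d95, f626645, f6a061c, f7be79f}.
Ancestors of f3e7fe1: {2bf1b1f, 9b24ba2, d1960d7, ec94d06, f3e7fe1, f6a061c}.
Common ancestors: {9b24ba2, f6a061c}.
Among these, 9b24ba2 is not an ancestor of any other common ancestor — it is the merge base.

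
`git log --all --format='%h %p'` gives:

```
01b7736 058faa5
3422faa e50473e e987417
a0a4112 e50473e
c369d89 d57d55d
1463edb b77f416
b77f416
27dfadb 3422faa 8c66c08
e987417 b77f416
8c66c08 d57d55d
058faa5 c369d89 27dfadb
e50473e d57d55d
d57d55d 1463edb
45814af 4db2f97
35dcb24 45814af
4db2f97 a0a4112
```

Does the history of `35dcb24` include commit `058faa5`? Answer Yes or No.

No

Ancestors of 35dcb24: {1463edb, 35dcb24, 45814af, 4db2f97, a0a4112, b77f416, d57d55d, e50473e}.
058faa5 is not in that set, so it is not an ancestor of 35dcb24.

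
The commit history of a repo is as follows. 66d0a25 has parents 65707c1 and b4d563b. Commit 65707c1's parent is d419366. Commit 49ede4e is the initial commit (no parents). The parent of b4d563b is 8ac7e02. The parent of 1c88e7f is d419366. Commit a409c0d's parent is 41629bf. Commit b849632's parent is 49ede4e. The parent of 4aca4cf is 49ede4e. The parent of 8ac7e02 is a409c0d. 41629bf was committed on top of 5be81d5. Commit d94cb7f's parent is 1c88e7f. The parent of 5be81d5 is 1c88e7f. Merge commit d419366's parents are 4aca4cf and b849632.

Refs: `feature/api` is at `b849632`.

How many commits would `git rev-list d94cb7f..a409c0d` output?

Reachable from a409c0d: {1c88e7f, 41629bf, 49ede4e, 4aca4cf, 5be81d5, a409c0d, b849632, d419366}.
Reachable from d94cb7f: {1c88e7f, 49ede4e, 4aca4cf, b849632, d419366, d94cb7f}.
In a409c0d's history but not d94cb7f's: {41629bf, 5be81d5, a409c0d} — 3 commits.

3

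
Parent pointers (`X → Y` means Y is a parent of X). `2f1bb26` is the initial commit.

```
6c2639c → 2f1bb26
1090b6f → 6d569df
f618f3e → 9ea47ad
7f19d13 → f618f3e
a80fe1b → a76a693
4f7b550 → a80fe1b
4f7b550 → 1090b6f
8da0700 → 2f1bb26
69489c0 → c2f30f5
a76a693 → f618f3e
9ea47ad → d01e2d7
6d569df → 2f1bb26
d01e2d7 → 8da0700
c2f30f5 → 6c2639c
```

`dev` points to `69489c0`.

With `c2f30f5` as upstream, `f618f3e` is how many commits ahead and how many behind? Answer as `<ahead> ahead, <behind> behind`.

Reachable from f618f3e: {2f1bb26, 8da0700, 9ea47ad, d01e2d7, f618f3e}.
Reachable from c2f30f5: {2f1bb26, 6c2639c, c2f30f5}.
Only in f618f3e's history (ahead): {8da0700, 9ea47ad, d01e2d7, f618f3e} — 4.
Only in c2f30f5's history (behind): {6c2639c, c2f30f5} — 2.

4 ahead, 2 behind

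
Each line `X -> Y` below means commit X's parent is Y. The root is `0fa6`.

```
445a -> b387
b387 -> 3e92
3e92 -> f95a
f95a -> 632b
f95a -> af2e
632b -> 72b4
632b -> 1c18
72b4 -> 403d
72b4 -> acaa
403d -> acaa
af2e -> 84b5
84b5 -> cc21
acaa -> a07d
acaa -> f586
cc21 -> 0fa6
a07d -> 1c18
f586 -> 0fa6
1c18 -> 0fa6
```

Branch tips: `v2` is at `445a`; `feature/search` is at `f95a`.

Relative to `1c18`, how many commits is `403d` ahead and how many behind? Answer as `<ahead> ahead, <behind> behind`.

4 ahead, 0 behind

Reachable from 403d: {0fa6, 1c18, 403d, a07d, acaa, f586}.
Reachable from 1c18: {0fa6, 1c18}.
Only in 403d's history (ahead): {403d, a07d, acaa, f586} — 4.
Only in 1c18's history (behind): {} — 0.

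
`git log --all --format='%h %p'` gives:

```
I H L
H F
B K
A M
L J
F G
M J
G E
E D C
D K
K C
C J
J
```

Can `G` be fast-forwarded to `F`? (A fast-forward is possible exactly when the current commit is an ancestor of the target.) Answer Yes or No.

A fast-forward from G to F is possible iff G is an ancestor of F.
Ancestors of F: {C, D, E, F, G, J, K}.
G is among them, so fast-forward is possible.

Yes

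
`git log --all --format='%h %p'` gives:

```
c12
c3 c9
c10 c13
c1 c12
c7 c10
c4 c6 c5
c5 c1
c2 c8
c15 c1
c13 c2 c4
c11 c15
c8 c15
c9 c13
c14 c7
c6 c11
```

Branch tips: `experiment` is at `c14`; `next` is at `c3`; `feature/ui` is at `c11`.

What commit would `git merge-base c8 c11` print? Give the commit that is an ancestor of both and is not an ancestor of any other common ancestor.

c15

Ancestors of c8: {c1, c12, c15, c8}.
Ancestors of c11: {c1, c11, c12, c15}.
Common ancestors: {c1, c12, c15}.
Among these, c15 is not an ancestor of any other common ancestor — it is the merge base.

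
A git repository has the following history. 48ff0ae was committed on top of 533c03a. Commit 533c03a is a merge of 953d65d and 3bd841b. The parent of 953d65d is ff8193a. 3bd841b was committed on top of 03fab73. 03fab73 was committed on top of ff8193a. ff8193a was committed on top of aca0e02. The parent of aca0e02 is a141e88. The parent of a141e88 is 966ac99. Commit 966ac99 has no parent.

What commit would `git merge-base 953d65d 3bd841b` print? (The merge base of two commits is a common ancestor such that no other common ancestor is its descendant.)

Ancestors of 953d65d: {953d65d, 966ac99, a141e88, aca0e02, ff8193a}.
Ancestors of 3bd841b: {03fab73, 3bd841b, 966ac99, a141e88, aca0e02, ff8193a}.
Common ancestors: {966ac99, a141e88, aca0e02, ff8193a}.
Among these, ff8193a is not an ancestor of any other common ancestor — it is the merge base.

ff8193a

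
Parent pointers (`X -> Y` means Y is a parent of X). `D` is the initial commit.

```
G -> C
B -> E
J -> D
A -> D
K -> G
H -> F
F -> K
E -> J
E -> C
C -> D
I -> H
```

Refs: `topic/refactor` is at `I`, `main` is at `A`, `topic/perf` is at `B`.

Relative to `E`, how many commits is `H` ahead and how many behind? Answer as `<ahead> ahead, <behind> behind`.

Reachable from H: {C, D, F, G, H, K}.
Reachable from E: {C, D, E, J}.
Only in H's history (ahead): {F, G, H, K} — 4.
Only in E's history (behind): {E, J} — 2.

4 ahead, 2 behind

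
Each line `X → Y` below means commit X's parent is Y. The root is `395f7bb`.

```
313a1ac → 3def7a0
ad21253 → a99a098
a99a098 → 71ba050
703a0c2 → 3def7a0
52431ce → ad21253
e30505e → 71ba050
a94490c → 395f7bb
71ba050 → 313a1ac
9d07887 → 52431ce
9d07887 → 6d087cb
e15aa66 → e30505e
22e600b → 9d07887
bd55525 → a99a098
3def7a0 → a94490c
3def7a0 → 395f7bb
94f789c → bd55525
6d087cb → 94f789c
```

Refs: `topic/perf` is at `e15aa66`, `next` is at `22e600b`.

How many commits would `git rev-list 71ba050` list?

5

Walking parent pointers from 71ba050: reachable set = {313a1ac, 395f7bb, 3def7a0, 71ba050, a94490c}.
That is 5 commits.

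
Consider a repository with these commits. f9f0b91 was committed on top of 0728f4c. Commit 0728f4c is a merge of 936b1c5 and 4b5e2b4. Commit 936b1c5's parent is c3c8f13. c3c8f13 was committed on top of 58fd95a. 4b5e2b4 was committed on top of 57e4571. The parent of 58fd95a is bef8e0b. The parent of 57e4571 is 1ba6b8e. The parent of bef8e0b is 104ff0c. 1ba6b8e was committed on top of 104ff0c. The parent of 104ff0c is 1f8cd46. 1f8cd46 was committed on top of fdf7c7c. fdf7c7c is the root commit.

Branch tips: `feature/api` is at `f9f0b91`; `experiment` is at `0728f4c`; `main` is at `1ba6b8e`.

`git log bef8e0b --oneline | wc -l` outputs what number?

4

Walking parent pointers from bef8e0b: reachable set = {104ff0c, 1f8cd46, bef8e0b, fdf7c7c}.
That is 4 commits.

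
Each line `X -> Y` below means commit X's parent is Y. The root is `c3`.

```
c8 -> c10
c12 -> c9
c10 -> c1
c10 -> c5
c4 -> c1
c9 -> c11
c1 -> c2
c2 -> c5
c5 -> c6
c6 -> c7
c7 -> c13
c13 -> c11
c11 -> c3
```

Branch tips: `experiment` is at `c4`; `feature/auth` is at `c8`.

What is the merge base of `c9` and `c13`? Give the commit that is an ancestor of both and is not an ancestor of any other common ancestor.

Ancestors of c9: {c11, c3, c9}.
Ancestors of c13: {c11, c13, c3}.
Common ancestors: {c11, c3}.
Among these, c11 is not an ancestor of any other common ancestor — it is the merge base.

c11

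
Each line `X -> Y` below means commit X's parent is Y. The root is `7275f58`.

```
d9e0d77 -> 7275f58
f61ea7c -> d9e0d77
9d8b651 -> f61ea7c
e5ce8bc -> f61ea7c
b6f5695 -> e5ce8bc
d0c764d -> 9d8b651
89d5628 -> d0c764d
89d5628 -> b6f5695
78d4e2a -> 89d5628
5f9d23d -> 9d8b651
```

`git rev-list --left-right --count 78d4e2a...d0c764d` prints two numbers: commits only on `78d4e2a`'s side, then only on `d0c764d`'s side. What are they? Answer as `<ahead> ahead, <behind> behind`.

Reachable from 78d4e2a: {7275f58, 78d4e2a, 89d5628, 9d8b651, b6f5695, d0c764d, d9e0d77, e5ce8bc, f61ea7c}.
Reachable from d0c764d: {7275f58, 9d8b651, d0c764d, d9e0d77, f61ea7c}.
Only in 78d4e2a's history (ahead): {78d4e2a, 89d5628, b6f5695, e5ce8bc} — 4.
Only in d0c764d's history (behind): {} — 0.

4 ahead, 0 behind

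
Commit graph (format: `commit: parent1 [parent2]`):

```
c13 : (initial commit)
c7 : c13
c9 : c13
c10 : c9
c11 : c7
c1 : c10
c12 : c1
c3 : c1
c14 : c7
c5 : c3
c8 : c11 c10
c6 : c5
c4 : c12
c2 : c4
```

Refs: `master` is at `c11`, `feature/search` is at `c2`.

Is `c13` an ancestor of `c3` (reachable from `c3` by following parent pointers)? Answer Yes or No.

Yes

Ancestors of c3 (commits reachable by following parents): {c1, c10, c13, c3, c9}.
c13 is in that set, so it is an ancestor of c3.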